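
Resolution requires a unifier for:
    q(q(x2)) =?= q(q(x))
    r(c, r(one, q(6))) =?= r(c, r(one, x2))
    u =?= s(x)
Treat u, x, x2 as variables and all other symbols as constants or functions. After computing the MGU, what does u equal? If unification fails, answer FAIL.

Decompose q/1: q(x2) =?= q(x).
Decompose q/1: x2 =?= x.
Bind x2 := x; substituting into the one remaining equation that mentions x2 gives: r(c, r(one, q(6))) =?= r(c, r(one, x)).
Decompose r/2: c =?= c,  r(one, q(6)) =?= r(one, x).
Delete trivial equation c =?= c.
Decompose r/2: one =?= one,  q(6) =?= x.
Delete trivial equation one =?= one.
Bind x := q(6); substituting into the remaining equation gives: u =?= s(q(6)). Substituting into the earlier binding gives x2 := q(6).
Bind u := s(q(6)).
MGU = { x2 ↦ q(6), x ↦ q(6), u ↦ s(q(6)) }, so u ↦ s(q(6)).

s(q(6))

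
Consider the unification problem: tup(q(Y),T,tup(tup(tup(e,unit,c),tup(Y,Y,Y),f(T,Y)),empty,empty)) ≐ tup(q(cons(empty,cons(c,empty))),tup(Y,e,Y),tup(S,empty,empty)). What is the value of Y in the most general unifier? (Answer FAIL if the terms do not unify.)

Decompose tup/3: q(Y) ≐ q(cons(empty,cons(c,empty))),  T ≐ tup(Y,e,Y),  tup(tup(tup(e,unit,c),tup(Y,Y,Y),f(T,Y)),empty,empty) ≐ tup(S,empty,empty).
Decompose q/1: Y ≐ cons(empty,cons(c,empty)).
Bind Y := cons(empty,cons(c,empty)); substituting into the remaining equations gives: T ≐ tup(cons(empty,cons(c,empty)),e,cons(empty,cons(c,empty))),  tup(tup(tup(e,unit,c),tup(cons(empty,cons(c,empty)),cons(empty,cons(c,empty)),cons(empty,cons(c,empty))),f(T,cons(empty,cons(c,empty)))),empty,empty) ≐ tup(S,empty,empty).
Bind T := tup(cons(empty,cons(c,empty)),e,cons(empty,cons(c,empty))); substituting into the remaining equation gives: tup(tup(tup(e,unit,c),tup(cons(empty,cons(c,empty)),cons(empty,cons(c,empty)),cons(empty,cons(c,empty))),f(tup(cons(empty,cons(c,empty)),e,cons(empty,cons(c,empty))),cons(empty,cons(c,empty)))),empty,empty) ≐ tup(S,empty,empty).
Decompose tup/3: tup(tup(e,unit,c),tup(cons(empty,cons(c,empty)),cons(empty,cons(c,empty)),cons(empty,cons(c,empty))),f(tup(cons(empty,cons(c,empty)),e,cons(empty,cons(c,empty))),cons(empty,cons(c,empty)))) ≐ S,  empty ≐ empty,  empty ≐ empty.
Bind S := tup(tup(e,unit,c),tup(cons(empty,cons(c,empty)),cons(empty,cons(c,empty)),cons(empty,cons(c,empty))),f(tup(cons(empty,cons(c,empty)),e,cons(empty,cons(c,empty))),cons(empty,cons(c,empty)))); no other remaining equation mentions S.
Delete trivial equation empty ≐ empty.
Delete trivial equation empty ≐ empty.
MGU = { Y -> cons(empty,cons(c,empty)), T -> tup(cons(empty,cons(c,empty)),e,cons(empty,cons(c,empty))), S -> tup(tup(e,unit,c),tup(cons(empty,cons(c,empty)),cons(empty,cons(c,empty)),cons(empty,cons(c,empty))),f(tup(cons(empty,cons(c,empty)),e,cons(empty,cons(c,empty))),cons(empty,cons(c,empty)))) }, so Y -> cons(empty,cons(c,empty)).

cons(empty,cons(c,empty))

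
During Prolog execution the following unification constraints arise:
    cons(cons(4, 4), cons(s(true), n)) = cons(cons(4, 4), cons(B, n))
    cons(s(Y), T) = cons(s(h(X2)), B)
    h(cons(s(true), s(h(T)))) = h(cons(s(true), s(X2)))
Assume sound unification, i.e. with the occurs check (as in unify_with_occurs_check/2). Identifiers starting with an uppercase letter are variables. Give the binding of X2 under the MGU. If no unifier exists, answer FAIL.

Decompose cons/2: cons(4, 4) = cons(4, 4),  cons(s(true), n) = cons(B, n).
Delete trivial equation cons(4, 4) = cons(4, 4).
Decompose cons/2: s(true) = B,  n = n.
Bind B := s(true); substituting into the one remaining equation that mentions B gives: cons(s(Y), T) = cons(s(h(X2)), s(true)).
Delete trivial equation n = n.
Decompose cons/2: s(Y) = s(h(X2)),  T = s(true).
Decompose s/1: Y = h(X2).
Bind Y := h(X2); no other remaining equation mentions Y.
Bind T := s(true); substituting into the remaining equation gives: h(cons(s(true), s(h(s(true))))) = h(cons(s(true), s(X2))).
Decompose h/1: cons(s(true), s(h(s(true)))) = cons(s(true), s(X2)).
Decompose cons/2: s(true) = s(true),  s(h(s(true))) = s(X2).
Delete trivial equation s(true) = s(true).
Decompose s/1: h(s(true)) = X2.
Bind X2 := h(s(true)). Substituting into the earlier binding gives Y := h(h(s(true))).
MGU = { B ↦ s(true), Y ↦ h(h(s(true))), T ↦ s(true), X2 ↦ h(s(true)) }, so X2 ↦ h(s(true)).

h(s(true))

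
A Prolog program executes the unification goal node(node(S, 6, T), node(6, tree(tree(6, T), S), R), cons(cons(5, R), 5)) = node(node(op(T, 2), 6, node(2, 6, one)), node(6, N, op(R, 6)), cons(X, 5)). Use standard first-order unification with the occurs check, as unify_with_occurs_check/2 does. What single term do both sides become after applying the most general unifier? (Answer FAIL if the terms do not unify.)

FAIL

Decompose node/3: node(S, 6, T) = node(op(T, 2), 6, node(2, 6, one)),  node(6, tree(tree(6, T), S), R) = node(6, N, op(R, 6)),  cons(cons(5, R), 5) = cons(X, 5).
Decompose node/3: S = op(T, 2),  6 = 6,  T = node(2, 6, one).
Bind S := op(T, 2); substituting into the one remaining equation that mentions S gives: node(6, tree(tree(6, T), op(T, 2)), R) = node(6, N, op(R, 6)).
Delete trivial equation 6 = 6.
Bind T := node(2, 6, one); substituting into the one remaining equation that mentions T gives: node(6, tree(tree(6, node(2, 6, one)), op(node(2, 6, one), 2)), R) = node(6, N, op(R, 6)). Substituting into the earlier binding gives S := op(node(2, 6, one), 2).
Decompose node/3: 6 = 6,  tree(tree(6, node(2, 6, one)), op(node(2, 6, one), 2)) = N,  R = op(R, 6).
Delete trivial equation 6 = 6.
Bind N := tree(tree(6, node(2, 6, one)), op(node(2, 6, one), 2)); no other remaining equation mentions N.
Occurs check fails: R occurs in op(R, 6); the equation R = op(R, 6) has no finite solution.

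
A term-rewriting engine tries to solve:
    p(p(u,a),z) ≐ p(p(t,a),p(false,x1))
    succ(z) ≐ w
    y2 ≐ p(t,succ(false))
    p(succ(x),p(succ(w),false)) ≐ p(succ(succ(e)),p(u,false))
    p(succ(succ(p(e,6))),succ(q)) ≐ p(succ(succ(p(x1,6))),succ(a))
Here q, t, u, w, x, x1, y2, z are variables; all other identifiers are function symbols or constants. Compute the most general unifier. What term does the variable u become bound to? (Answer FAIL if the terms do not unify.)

Decompose p/2: p(u,a) ≐ p(t,a),  z ≐ p(false,x1).
Decompose p/2: u ≐ t,  a ≐ a.
Bind u := t; substituting into the one remaining equation that mentions u gives: p(succ(x),p(succ(w),false)) ≐ p(succ(succ(e)),p(t,false)).
Delete trivial equation a ≐ a.
Bind z := p(false,x1); substituting into the one remaining equation that mentions z gives: succ(p(false,x1)) ≐ w.
Bind w := succ(p(false,x1)); substituting into the one remaining equation that mentions w gives: p(succ(x),p(succ(succ(p(false,x1))),false)) ≐ p(succ(succ(e)),p(t,false)).
Bind y2 := p(t,succ(false)); no other remaining equation mentions y2.
Decompose p/2: succ(x) ≐ succ(succ(e)),  p(succ(succ(p(false,x1))),false) ≐ p(t,false).
Decompose succ/1: x ≐ succ(e).
Bind x := succ(e); no other remaining equation mentions x.
Decompose p/2: succ(succ(p(false,x1))) ≐ t,  false ≐ false.
Bind t := succ(succ(p(false,x1))); no other remaining equation mentions t. Substituting into the earlier bindings gives u := succ(succ(p(false,x1))), y2 := p(succ(succ(p(false,x1))),succ(false)).
Delete trivial equation false ≐ false.
Decompose p/2: succ(succ(p(e,6))) ≐ succ(succ(p(x1,6))),  succ(q) ≐ succ(a).
Decompose succ/1: succ(p(e,6)) ≐ succ(p(x1,6)).
Decompose succ/1: p(e,6) ≐ p(x1,6).
Decompose p/2: e ≐ x1,  6 ≐ 6.
Bind x1 := e; no other remaining equation mentions x1. Substituting into the earlier bindings gives u := succ(succ(p(false,e))), z := p(false,e), w := succ(p(false,e)), y2 := p(succ(succ(p(false,e))),succ(false)), t := succ(succ(p(false,e))).
Delete trivial equation 6 ≐ 6.
Decompose succ/1: q ≐ a.
Bind q := a.
MGU = { u := succ(succ(p(false,e))), z := p(false,e), w := succ(p(false,e)), y2 := p(succ(succ(p(false,e))),succ(false)), x := succ(e), t := succ(succ(p(false,e))), x1 := e, q := a }, so u := succ(succ(p(false,e))).

succ(succ(p(false,e)))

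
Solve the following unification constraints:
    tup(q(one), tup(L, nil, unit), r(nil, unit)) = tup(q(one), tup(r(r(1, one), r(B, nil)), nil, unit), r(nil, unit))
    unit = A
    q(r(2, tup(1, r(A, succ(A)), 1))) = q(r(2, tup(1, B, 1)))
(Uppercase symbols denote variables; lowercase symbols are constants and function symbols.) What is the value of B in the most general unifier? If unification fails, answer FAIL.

r(unit, succ(unit))

Decompose tup/3: q(one) = q(one),  tup(L, nil, unit) = tup(r(r(1, one), r(B, nil)), nil, unit),  r(nil, unit) = r(nil, unit).
Delete trivial equation q(one) = q(one).
Decompose tup/3: L = r(r(1, one), r(B, nil)),  nil = nil,  unit = unit.
Bind L := r(r(1, one), r(B, nil)); no other remaining equation mentions L.
Delete trivial equation nil = nil.
Delete trivial equation unit = unit.
Delete trivial equation r(nil, unit) = r(nil, unit).
Bind A := unit; substituting into the remaining equation gives: q(r(2, tup(1, r(unit, succ(unit)), 1))) = q(r(2, tup(1, B, 1))).
Decompose q/1: r(2, tup(1, r(unit, succ(unit)), 1)) = r(2, tup(1, B, 1)).
Decompose r/2: 2 = 2,  tup(1, r(unit, succ(unit)), 1) = tup(1, B, 1).
Delete trivial equation 2 = 2.
Decompose tup/3: 1 = 1,  r(unit, succ(unit)) = B,  1 = 1.
Delete trivial equation 1 = 1.
Bind B := r(unit, succ(unit)); no other remaining equation mentions B. Substituting into the earlier binding gives L := r(r(1, one), r(r(unit, succ(unit)), nil)).
Delete trivial equation 1 = 1.
MGU = { L ↦ r(r(1, one), r(r(unit, succ(unit)), nil)), A ↦ unit, B ↦ r(unit, succ(unit)) }, so B ↦ r(unit, succ(unit)).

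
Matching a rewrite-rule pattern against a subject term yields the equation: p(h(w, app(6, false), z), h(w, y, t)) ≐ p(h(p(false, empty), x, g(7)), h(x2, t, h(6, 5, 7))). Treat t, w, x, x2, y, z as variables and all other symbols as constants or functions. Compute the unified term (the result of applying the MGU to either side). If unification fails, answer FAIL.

Decompose p/2: h(w, app(6, false), z) ≐ h(p(false, empty), x, g(7)),  h(w, y, t) ≐ h(x2, t, h(6, 5, 7)).
Decompose h/3: w ≐ p(false, empty),  app(6, false) ≐ x,  z ≐ g(7).
Bind w := p(false, empty); substituting into the one remaining equation that mentions w gives: h(p(false, empty), y, t) ≐ h(x2, t, h(6, 5, 7)).
Bind x := app(6, false); no other remaining equation mentions x.
Bind z := g(7); no other remaining equation mentions z.
Decompose h/3: p(false, empty) ≐ x2,  y ≐ t,  t ≐ h(6, 5, 7).
Bind x2 := p(false, empty); no other remaining equation mentions x2.
Bind y := t; no other remaining equation mentions y.
Bind t := h(6, 5, 7). Substituting into the earlier binding gives y := h(6, 5, 7).
Applying the MGU to either side gives p(h(p(false, empty), app(6, false), g(7)), h(p(false, empty), h(6, 5, 7), h(6, 5, 7))).

p(h(p(false, empty), app(6, false), g(7)), h(p(false, empty), h(6, 5, 7), h(6, 5, 7)))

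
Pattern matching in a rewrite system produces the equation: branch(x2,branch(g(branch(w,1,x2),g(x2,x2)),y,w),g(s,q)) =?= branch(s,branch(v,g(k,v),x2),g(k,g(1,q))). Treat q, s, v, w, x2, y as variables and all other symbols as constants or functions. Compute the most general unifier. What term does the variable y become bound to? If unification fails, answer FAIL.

FAIL

Decompose branch/3: x2 =?= s,  branch(g(branch(w,1,x2),g(x2,x2)),y,w) =?= branch(v,g(k,v),x2),  g(s,q) =?= g(k,g(1,q)).
Bind x2 := s; substituting into the one remaining equation that mentions x2 gives: branch(g(branch(w,1,s),g(s,s)),y,w) =?= branch(v,g(k,v),s).
Decompose branch/3: g(branch(w,1,s),g(s,s)) =?= v,  y =?= g(k,v),  w =?= s.
Bind v := g(branch(w,1,s),g(s,s)); substituting into the one remaining equation that mentions v gives: y =?= g(k,g(branch(w,1,s),g(s,s))).
Bind y := g(k,g(branch(w,1,s),g(s,s))); no other remaining equation mentions y.
Bind w := s; no other remaining equation mentions w. Substituting into the earlier bindings gives v := g(branch(s,1,s),g(s,s)), y := g(k,g(branch(s,1,s),g(s,s))).
Decompose g/2: s =?= k,  q =?= g(1,q).
Bind s := k; no other remaining equation mentions s. Substituting into the earlier bindings gives x2 := k, v := g(branch(k,1,k),g(k,k)), y := g(k,g(branch(k,1,k),g(k,k))), w := k.
Occurs check fails: q occurs in g(1,q); the equation q =?= g(1,q) has no finite solution.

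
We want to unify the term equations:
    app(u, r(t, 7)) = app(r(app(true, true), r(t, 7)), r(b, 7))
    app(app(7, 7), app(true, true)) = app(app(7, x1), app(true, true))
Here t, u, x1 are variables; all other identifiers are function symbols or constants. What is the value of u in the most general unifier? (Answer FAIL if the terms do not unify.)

r(app(true, true), r(b, 7))

Decompose app/2: u = r(app(true, true), r(t, 7)),  r(t, 7) = r(b, 7).
Bind u := r(app(true, true), r(t, 7)); no other remaining equation mentions u.
Decompose r/2: t = b,  7 = 7.
Bind t := b; no other remaining equation mentions t. Substituting into the earlier binding gives u := r(app(true, true), r(b, 7)).
Delete trivial equation 7 = 7.
Decompose app/2: app(7, 7) = app(7, x1),  app(true, true) = app(true, true).
Decompose app/2: 7 = 7,  7 = x1.
Delete trivial equation 7 = 7.
Bind x1 := 7; no other remaining equation mentions x1.
Delete trivial equation app(true, true) = app(true, true).
MGU = { u -> r(app(true, true), r(b, 7)), t -> b, x1 -> 7 }, so u -> r(app(true, true), r(b, 7)).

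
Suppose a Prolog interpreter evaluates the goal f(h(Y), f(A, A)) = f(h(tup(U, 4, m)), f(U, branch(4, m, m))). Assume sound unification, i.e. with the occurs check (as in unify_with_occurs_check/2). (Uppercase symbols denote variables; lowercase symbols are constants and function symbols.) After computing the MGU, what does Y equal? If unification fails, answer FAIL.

Decompose f/2: h(Y) = h(tup(U, 4, m)),  f(A, A) = f(U, branch(4, m, m)).
Decompose h/1: Y = tup(U, 4, m).
Bind Y := tup(U, 4, m); no other remaining equation mentions Y.
Decompose f/2: A = U,  A = branch(4, m, m).
Bind A := U; substituting into the remaining equation gives: U = branch(4, m, m).
Bind U := branch(4, m, m). Substituting into the earlier bindings gives Y := tup(branch(4, m, m), 4, m), A := branch(4, m, m).
MGU = { Y ↦ tup(branch(4, m, m), 4, m), A ↦ branch(4, m, m), U ↦ branch(4, m, m) }, so Y ↦ tup(branch(4, m, m), 4, m).

tup(branch(4, m, m), 4, m)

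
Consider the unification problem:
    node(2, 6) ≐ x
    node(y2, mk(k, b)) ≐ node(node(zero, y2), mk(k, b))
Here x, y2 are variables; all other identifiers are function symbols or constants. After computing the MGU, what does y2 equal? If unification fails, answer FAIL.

Bind x := node(2, 6); no other remaining equation mentions x.
Decompose node/2: y2 ≐ node(zero, y2),  mk(k, b) ≐ mk(k, b).
Occurs check fails: y2 occurs in node(zero, y2); the equation y2 ≐ node(zero, y2) has no finite solution.

FAIL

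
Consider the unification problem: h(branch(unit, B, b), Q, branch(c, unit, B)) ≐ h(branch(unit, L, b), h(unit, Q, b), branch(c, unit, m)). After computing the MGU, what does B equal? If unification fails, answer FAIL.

FAIL

Decompose h/3: branch(unit, B, b) ≐ branch(unit, L, b),  Q ≐ h(unit, Q, b),  branch(c, unit, B) ≐ branch(c, unit, m).
Decompose branch/3: unit ≐ unit,  B ≐ L,  b ≐ b.
Delete trivial equation unit ≐ unit.
Bind B := L; substituting into the one remaining equation that mentions B gives: branch(c, unit, L) ≐ branch(c, unit, m).
Delete trivial equation b ≐ b.
Occurs check fails: Q occurs in h(unit, Q, b); the equation Q ≐ h(unit, Q, b) has no finite solution.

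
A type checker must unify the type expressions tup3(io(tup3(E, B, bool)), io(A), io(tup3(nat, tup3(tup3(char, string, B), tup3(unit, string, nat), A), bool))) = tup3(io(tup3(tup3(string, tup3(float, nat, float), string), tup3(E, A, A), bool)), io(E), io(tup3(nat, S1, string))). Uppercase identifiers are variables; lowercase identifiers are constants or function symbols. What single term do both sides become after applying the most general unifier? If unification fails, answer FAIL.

Decompose tup3/3: io(tup3(E, B, bool)) = io(tup3(tup3(string, tup3(float, nat, float), string), tup3(E, A, A), bool)),  io(A) = io(E),  io(tup3(nat, tup3(tup3(char, string, B), tup3(unit, string, nat), A), bool)) = io(tup3(nat, S1, string)).
Decompose io/1: tup3(E, B, bool) = tup3(tup3(string, tup3(float, nat, float), string), tup3(E, A, A), bool).
Decompose tup3/3: E = tup3(string, tup3(float, nat, float), string),  B = tup3(E, A, A),  bool = bool.
Bind E := tup3(string, tup3(float, nat, float), string); substituting into the 2 remaining equations that mention E gives: B = tup3(tup3(string, tup3(float, nat, float), string), A, A),  io(A) = io(tup3(string, tup3(float, nat, float), string)).
Bind B := tup3(tup3(string, tup3(float, nat, float), string), A, A); substituting into the one remaining equation that mentions B gives: io(tup3(nat, tup3(tup3(char, string, tup3(tup3(string, tup3(float, nat, float), string), A, A)), tup3(unit, string, nat), A), bool)) = io(tup3(nat, S1, string)).
Delete trivial equation bool = bool.
Decompose io/1: A = tup3(string, tup3(float, nat, float), string).
Bind A := tup3(string, tup3(float, nat, float), string); substituting into the remaining equation gives: io(tup3(nat, tup3(tup3(char, string, tup3(tup3(string, tup3(float, nat, float), string), tup3(string, tup3(float, nat, float), string), tup3(string, tup3(float, nat, float), string))), tup3(unit, string, nat), tup3(string, tup3(float, nat, float), string)), bool)) = io(tup3(nat, S1, string)). Substituting into the earlier binding gives B := tup3(tup3(string, tup3(float, nat, float), string), tup3(string, tup3(float, nat, float), string), tup3(string, tup3(float, nat, float), string)).
Decompose io/1: tup3(nat, tup3(tup3(char, string, tup3(tup3(string, tup3(float, nat, float), string), tup3(string, tup3(float, nat, float), string), tup3(string, tup3(float, nat, float), string))), tup3(unit, string, nat), tup3(string, tup3(float, nat, float), string)), bool) = tup3(nat, S1, string).
Decompose tup3/3: nat = nat,  tup3(tup3(char, string, tup3(tup3(string, tup3(float, nat, float), string), tup3(string, tup3(float, nat, float), string), tup3(string, tup3(float, nat, float), string))), tup3(unit, string, nat), tup3(string, tup3(float, nat, float), string)) = S1,  bool = string.
Delete trivial equation nat = nat.
Bind S1 := tup3(tup3(char, string, tup3(tup3(string, tup3(float, nat, float), string), tup3(string, tup3(float, nat, float), string), tup3(string, tup3(float, nat, float), string))), tup3(unit, string, nat), tup3(string, tup3(float, nat, float), string)); no other remaining equation mentions S1.
Clash: constants bool and string differ; no unifier exists.

FAIL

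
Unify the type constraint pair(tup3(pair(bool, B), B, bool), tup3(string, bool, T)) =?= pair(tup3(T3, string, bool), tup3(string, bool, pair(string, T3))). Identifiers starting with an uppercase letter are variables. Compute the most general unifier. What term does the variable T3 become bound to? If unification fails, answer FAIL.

Decompose pair/2: tup3(pair(bool, B), B, bool) =?= tup3(T3, string, bool),  tup3(string, bool, T) =?= tup3(string, bool, pair(string, T3)).
Decompose tup3/3: pair(bool, B) =?= T3,  B =?= string,  bool =?= bool.
Bind T3 := pair(bool, B); substituting into the one remaining equation that mentions T3 gives: tup3(string, bool, T) =?= tup3(string, bool, pair(string, pair(bool, B))).
Bind B := string; substituting into the one remaining equation that mentions B gives: tup3(string, bool, T) =?= tup3(string, bool, pair(string, pair(bool, string))). Substituting into the earlier binding gives T3 := pair(bool, string).
Delete trivial equation bool =?= bool.
Decompose tup3/3: string =?= string,  bool =?= bool,  T =?= pair(string, pair(bool, string)).
Delete trivial equation string =?= string.
Delete trivial equation bool =?= bool.
Bind T := pair(string, pair(bool, string)).
MGU = { T3 ↦ pair(bool, string), B ↦ string, T ↦ pair(string, pair(bool, string)) }, so T3 ↦ pair(bool, string).

pair(bool, string)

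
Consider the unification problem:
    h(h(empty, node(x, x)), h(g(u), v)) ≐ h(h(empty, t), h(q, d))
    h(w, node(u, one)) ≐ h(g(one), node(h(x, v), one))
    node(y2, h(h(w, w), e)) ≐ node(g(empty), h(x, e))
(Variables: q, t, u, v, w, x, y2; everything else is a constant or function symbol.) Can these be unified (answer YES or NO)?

Decompose h/2: h(empty, node(x, x)) ≐ h(empty, t),  h(g(u), v) ≐ h(q, d).
Decompose h/2: empty ≐ empty,  node(x, x) ≐ t.
Delete trivial equation empty ≐ empty.
Bind t := node(x, x); no other remaining equation mentions t.
Decompose h/2: g(u) ≐ q,  v ≐ d.
Bind q := g(u); no other remaining equation mentions q.
Bind v := d; substituting into the one remaining equation that mentions v gives: h(w, node(u, one)) ≐ h(g(one), node(h(x, d), one)).
Decompose h/2: w ≐ g(one),  node(u, one) ≐ node(h(x, d), one).
Bind w := g(one); substituting into the one remaining equation that mentions w gives: node(y2, h(h(g(one), g(one)), e)) ≐ node(g(empty), h(x, e)).
Decompose node/2: u ≐ h(x, d),  one ≐ one.
Bind u := h(x, d); no other remaining equation mentions u. Substituting into the earlier binding gives q := g(h(x, d)).
Delete trivial equation one ≐ one.
Decompose node/2: y2 ≐ g(empty),  h(h(g(one), g(one)), e) ≐ h(x, e).
Bind y2 := g(empty); no other remaining equation mentions y2.
Decompose h/2: h(g(one), g(one)) ≐ x,  e ≐ e.
Bind x := h(g(one), g(one)); no other remaining equation mentions x. Substituting into the earlier bindings gives t := node(h(g(one), g(one)), h(g(one), g(one))), q := g(h(h(g(one), g(one)), d)), u := h(h(g(one), g(one)), d).
Delete trivial equation e ≐ e.
No equations remain and no clash or occurs-check failure arose, so a unifier exists.

YES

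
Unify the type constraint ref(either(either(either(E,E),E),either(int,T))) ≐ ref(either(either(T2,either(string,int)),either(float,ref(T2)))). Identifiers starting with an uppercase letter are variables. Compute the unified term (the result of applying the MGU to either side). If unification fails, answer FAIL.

FAIL

Decompose ref/1: either(either(either(E,E),E),either(int,T)) ≐ either(either(T2,either(string,int)),either(float,ref(T2))).
Decompose either/2: either(either(E,E),E) ≐ either(T2,either(string,int)),  either(int,T) ≐ either(float,ref(T2)).
Decompose either/2: either(E,E) ≐ T2,  E ≐ either(string,int).
Bind T2 := either(E,E); substituting into the one remaining equation that mentions T2 gives: either(int,T) ≐ either(float,ref(either(E,E))).
Bind E := either(string,int); substituting into the remaining equation gives: either(int,T) ≐ either(float,ref(either(either(string,int),either(string,int)))). Substituting into the earlier binding gives T2 := either(either(string,int),either(string,int)).
Decompose either/2: int ≐ float,  T ≐ ref(either(either(string,int),either(string,int))).
Clash: constants int and float differ; no unifier exists.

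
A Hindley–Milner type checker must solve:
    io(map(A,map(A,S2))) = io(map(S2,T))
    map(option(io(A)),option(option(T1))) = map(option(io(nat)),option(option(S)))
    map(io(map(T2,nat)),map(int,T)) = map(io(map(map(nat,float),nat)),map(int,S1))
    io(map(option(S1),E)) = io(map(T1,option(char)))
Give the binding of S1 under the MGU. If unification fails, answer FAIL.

Decompose io/1: map(A,map(A,S2)) = map(S2,T).
Decompose map/2: A = S2,  map(A,S2) = T.
Bind A := S2; substituting into the 2 remaining equations that mention A gives: map(S2,S2) = T,  map(option(io(S2)),option(option(T1))) = map(option(io(nat)),option(option(S))).
Bind T := map(S2,S2); substituting into the one remaining equation that mentions T gives: map(io(map(T2,nat)),map(int,map(S2,S2))) = map(io(map(map(nat,float),nat)),map(int,S1)).
Decompose map/2: option(io(S2)) = option(io(nat)),  option(option(T1)) = option(option(S)).
Decompose option/1: io(S2) = io(nat).
Decompose io/1: S2 = nat.
Bind S2 := nat; substituting into the one remaining equation that mentions S2 gives: map(io(map(T2,nat)),map(int,map(nat,nat))) = map(io(map(map(nat,float),nat)),map(int,S1)). Substituting into the earlier bindings gives A := nat, T := map(nat,nat).
Decompose option/1: option(T1) = option(S).
Decompose option/1: T1 = S.
Bind T1 := S; substituting into the one remaining equation that mentions T1 gives: io(map(option(S1),E)) = io(map(S,option(char))).
Decompose map/2: io(map(T2,nat)) = io(map(map(nat,float),nat)),  map(int,map(nat,nat)) = map(int,S1).
Decompose io/1: map(T2,nat) = map(map(nat,float),nat).
Decompose map/2: T2 = map(nat,float),  nat = nat.
Bind T2 := map(nat,float); no other remaining equation mentions T2.
Delete trivial equation nat = nat.
Decompose map/2: int = int,  map(nat,nat) = S1.
Delete trivial equation int = int.
Bind S1 := map(nat,nat); substituting into the remaining equation gives: io(map(option(map(nat,nat)),E)) = io(map(S,option(char))).
Decompose io/1: map(option(map(nat,nat)),E) = map(S,option(char)).
Decompose map/2: option(map(nat,nat)) = S,  E = option(char).
Bind S := option(map(nat,nat)); no other remaining equation mentions S. Substituting into the earlier binding gives T1 := option(map(nat,nat)).
Bind E := option(char).
MGU = { A := nat, T := map(nat,nat), S2 := nat, T1 := option(map(nat,nat)), T2 := map(nat,float), S1 := map(nat,nat), S := option(map(nat,nat)), E := option(char) }, so S1 := map(nat,nat).

map(nat,nat)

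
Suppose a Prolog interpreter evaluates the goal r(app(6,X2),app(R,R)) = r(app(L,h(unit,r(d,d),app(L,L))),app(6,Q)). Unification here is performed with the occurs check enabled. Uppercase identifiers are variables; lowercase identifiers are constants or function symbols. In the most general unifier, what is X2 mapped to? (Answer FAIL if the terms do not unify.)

Decompose r/2: app(6,X2) = app(L,h(unit,r(d,d),app(L,L))),  app(R,R) = app(6,Q).
Decompose app/2: 6 = L,  X2 = h(unit,r(d,d),app(L,L)).
Bind L := 6; substituting into the one remaining equation that mentions L gives: X2 = h(unit,r(d,d),app(6,6)).
Bind X2 := h(unit,r(d,d),app(6,6)); no other remaining equation mentions X2.
Decompose app/2: R = 6,  R = Q.
Bind R := 6; substituting into the remaining equation gives: 6 = Q.
Bind Q := 6.
MGU = { L = 6, X2 = h(unit,r(d,d),app(6,6)), R = 6, Q = 6 }, so X2 = h(unit,r(d,d),app(6,6)).

h(unit,r(d,d),app(6,6))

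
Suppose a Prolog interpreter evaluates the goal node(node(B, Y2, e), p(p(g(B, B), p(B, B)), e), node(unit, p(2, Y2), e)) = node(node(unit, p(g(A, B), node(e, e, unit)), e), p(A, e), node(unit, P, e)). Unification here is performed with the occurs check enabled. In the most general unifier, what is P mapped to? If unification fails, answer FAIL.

Decompose node/3: node(B, Y2, e) = node(unit, p(g(A, B), node(e, e, unit)), e),  p(p(g(B, B), p(B, B)), e) = p(A, e),  node(unit, p(2, Y2), e) = node(unit, P, e).
Decompose node/3: B = unit,  Y2 = p(g(A, B), node(e, e, unit)),  e = e.
Bind B := unit; substituting into the 2 remaining equations that mention B gives: Y2 = p(g(A, unit), node(e, e, unit)),  p(p(g(unit, unit), p(unit, unit)), e) = p(A, e).
Bind Y2 := p(g(A, unit), node(e, e, unit)); substituting into the one remaining equation that mentions Y2 gives: node(unit, p(2, p(g(A, unit), node(e, e, unit))), e) = node(unit, P, e).
Delete trivial equation e = e.
Decompose p/2: p(g(unit, unit), p(unit, unit)) = A,  e = e.
Bind A := p(g(unit, unit), p(unit, unit)); substituting into the one remaining equation that mentions A gives: node(unit, p(2, p(g(p(g(unit, unit), p(unit, unit)), unit), node(e, e, unit))), e) = node(unit, P, e). Substituting into the earlier binding gives Y2 := p(g(p(g(unit, unit), p(unit, unit)), unit), node(e, e, unit)).
Delete trivial equation e = e.
Decompose node/3: unit = unit,  p(2, p(g(p(g(unit, unit), p(unit, unit)), unit), node(e, e, unit))) = P,  e = e.
Delete trivial equation unit = unit.
Bind P := p(2, p(g(p(g(unit, unit), p(unit, unit)), unit), node(e, e, unit))); no other remaining equation mentions P.
Delete trivial equation e = e.
MGU = { B ↦ unit, Y2 ↦ p(g(p(g(unit, unit), p(unit, unit)), unit), node(e, e, unit)), A ↦ p(g(unit, unit), p(unit, unit)), P ↦ p(2, p(g(p(g(unit, unit), p(unit, unit)), unit), node(e, e, unit))) }, so P ↦ p(2, p(g(p(g(unit, unit), p(unit, unit)), unit), node(e, e, unit))).

p(2, p(g(p(g(unit, unit), p(unit, unit)), unit), node(e, e, unit)))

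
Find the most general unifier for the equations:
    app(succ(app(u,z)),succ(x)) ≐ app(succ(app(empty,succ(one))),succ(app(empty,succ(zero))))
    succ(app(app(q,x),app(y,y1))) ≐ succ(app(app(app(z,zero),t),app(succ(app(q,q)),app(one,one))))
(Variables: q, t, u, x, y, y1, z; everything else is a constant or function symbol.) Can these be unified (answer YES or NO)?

Decompose app/2: succ(app(u,z)) ≐ succ(app(empty,succ(one))),  succ(x) ≐ succ(app(empty,succ(zero))).
Decompose succ/1: app(u,z) ≐ app(empty,succ(one)).
Decompose app/2: u ≐ empty,  z ≐ succ(one).
Bind u := empty; no other remaining equation mentions u.
Bind z := succ(one); substituting into the one remaining equation that mentions z gives: succ(app(app(q,x),app(y,y1))) ≐ succ(app(app(app(succ(one),zero),t),app(succ(app(q,q)),app(one,one)))).
Decompose succ/1: x ≐ app(empty,succ(zero)).
Bind x := app(empty,succ(zero)); substituting into the remaining equation gives: succ(app(app(q,app(empty,succ(zero))),app(y,y1))) ≐ succ(app(app(app(succ(one),zero),t),app(succ(app(q,q)),app(one,one)))).
Decompose succ/1: app(app(q,app(empty,succ(zero))),app(y,y1)) ≐ app(app(app(succ(one),zero),t),app(succ(app(q,q)),app(one,one))).
Decompose app/2: app(q,app(empty,succ(zero))) ≐ app(app(succ(one),zero),t),  app(y,y1) ≐ app(succ(app(q,q)),app(one,one)).
Decompose app/2: q ≐ app(succ(one),zero),  app(empty,succ(zero)) ≐ t.
Bind q := app(succ(one),zero); substituting into the one remaining equation that mentions q gives: app(y,y1) ≐ app(succ(app(app(succ(one),zero),app(succ(one),zero))),app(one,one)).
Bind t := app(empty,succ(zero)); no other remaining equation mentions t.
Decompose app/2: y ≐ succ(app(app(succ(one),zero),app(succ(one),zero))),  y1 ≐ app(one,one).
Bind y := succ(app(app(succ(one),zero),app(succ(one),zero))); no other remaining equation mentions y.
Bind y1 := app(one,one).
No equations remain and no clash or occurs-check failure arose, so a unifier exists.

YES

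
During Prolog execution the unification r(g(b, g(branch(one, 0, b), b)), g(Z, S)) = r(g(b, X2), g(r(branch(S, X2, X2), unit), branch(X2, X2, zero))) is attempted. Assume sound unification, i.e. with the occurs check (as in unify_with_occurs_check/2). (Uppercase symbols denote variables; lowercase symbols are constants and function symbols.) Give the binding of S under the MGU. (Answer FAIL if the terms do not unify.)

branch(g(branch(one, 0, b), b), g(branch(one, 0, b), b), zero)

Decompose r/2: g(b, g(branch(one, 0, b), b)) = g(b, X2),  g(Z, S) = g(r(branch(S, X2, X2), unit), branch(X2, X2, zero)).
Decompose g/2: b = b,  g(branch(one, 0, b), b) = X2.
Delete trivial equation b = b.
Bind X2 := g(branch(one, 0, b), b); substituting into the remaining equation gives: g(Z, S) = g(r(branch(S, g(branch(one, 0, b), b), g(branch(one, 0, b), b)), unit), branch(g(branch(one, 0, b), b), g(branch(one, 0, b), b), zero)).
Decompose g/2: Z = r(branch(S, g(branch(one, 0, b), b), g(branch(one, 0, b), b)), unit),  S = branch(g(branch(one, 0, b), b), g(branch(one, 0, b), b), zero).
Bind Z := r(branch(S, g(branch(one, 0, b), b), g(branch(one, 0, b), b)), unit); no other remaining equation mentions Z.
Bind S := branch(g(branch(one, 0, b), b), g(branch(one, 0, b), b), zero). Substituting into the earlier binding gives Z := r(branch(branch(g(branch(one, 0, b), b), g(branch(one, 0, b), b), zero), g(branch(one, 0, b), b), g(branch(one, 0, b), b)), unit).
MGU = { X2 ↦ g(branch(one, 0, b), b), Z ↦ r(branch(branch(g(branch(one, 0, b), b), g(branch(one, 0, b), b), zero), g(branch(one, 0, b), b), g(branch(one, 0, b), b)), unit), S ↦ branch(g(branch(one, 0, b), b), g(branch(one, 0, b), b), zero) }, so S ↦ branch(g(branch(one, 0, b), b), g(branch(one, 0, b), b), zero).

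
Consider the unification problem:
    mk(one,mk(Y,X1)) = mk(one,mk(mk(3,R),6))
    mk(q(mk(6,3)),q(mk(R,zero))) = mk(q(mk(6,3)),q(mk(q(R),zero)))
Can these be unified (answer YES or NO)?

Decompose mk/2: one = one,  mk(Y,X1) = mk(mk(3,R),6).
Delete trivial equation one = one.
Decompose mk/2: Y = mk(3,R),  X1 = 6.
Bind Y := mk(3,R); no other remaining equation mentions Y.
Bind X1 := 6; no other remaining equation mentions X1.
Decompose mk/2: q(mk(6,3)) = q(mk(6,3)),  q(mk(R,zero)) = q(mk(q(R),zero)).
Delete trivial equation q(mk(6,3)) = q(mk(6,3)).
Decompose q/1: mk(R,zero) = mk(q(R),zero).
Decompose mk/2: R = q(R),  zero = zero.
Occurs check fails: R occurs in q(R); the equation R = q(R) has no finite solution.

NO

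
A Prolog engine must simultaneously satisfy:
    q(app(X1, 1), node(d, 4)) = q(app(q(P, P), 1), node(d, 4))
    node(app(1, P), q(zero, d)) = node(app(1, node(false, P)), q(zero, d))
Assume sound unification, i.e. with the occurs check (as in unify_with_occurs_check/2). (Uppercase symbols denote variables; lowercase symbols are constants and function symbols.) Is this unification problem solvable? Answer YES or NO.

NO

Decompose q/2: app(X1, 1) = app(q(P, P), 1),  node(d, 4) = node(d, 4).
Decompose app/2: X1 = q(P, P),  1 = 1.
Bind X1 := q(P, P); no other remaining equation mentions X1.
Delete trivial equation 1 = 1.
Delete trivial equation node(d, 4) = node(d, 4).
Decompose node/2: app(1, P) = app(1, node(false, P)),  q(zero, d) = q(zero, d).
Decompose app/2: 1 = 1,  P = node(false, P).
Delete trivial equation 1 = 1.
Occurs check fails: P occurs in node(false, P); the equation P = node(false, P) has no finite solution.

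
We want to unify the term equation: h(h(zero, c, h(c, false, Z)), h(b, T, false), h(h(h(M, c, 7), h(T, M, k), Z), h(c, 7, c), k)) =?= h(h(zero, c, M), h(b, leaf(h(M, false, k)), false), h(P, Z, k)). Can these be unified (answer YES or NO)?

YES

Decompose h/3: h(zero, c, h(c, false, Z)) =?= h(zero, c, M),  h(b, T, false) =?= h(b, leaf(h(M, false, k)), false),  h(h(h(M, c, 7), h(T, M, k), Z), h(c, 7, c), k) =?= h(P, Z, k).
Decompose h/3: zero =?= zero,  c =?= c,  h(c, false, Z) =?= M.
Delete trivial equation zero =?= zero.
Delete trivial equation c =?= c.
Bind M := h(c, false, Z); substituting into the remaining equations gives: h(b, T, false) =?= h(b, leaf(h(h(c, false, Z), false, k)), false),  h(h(h(h(c, false, Z), c, 7), h(T, h(c, false, Z), k), Z), h(c, 7, c), k) =?= h(P, Z, k).
Decompose h/3: b =?= b,  T =?= leaf(h(h(c, false, Z), false, k)),  false =?= false.
Delete trivial equation b =?= b.
Bind T := leaf(h(h(c, false, Z), false, k)); substituting into the one remaining equation that mentions T gives: h(h(h(h(c, false, Z), c, 7), h(leaf(h(h(c, false, Z), false, k)), h(c, false, Z), k), Z), h(c, 7, c), k) =?= h(P, Z, k).
Delete trivial equation false =?= false.
Decompose h/3: h(h(h(c, false, Z), c, 7), h(leaf(h(h(c, false, Z), false, k)), h(c, false, Z), k), Z) =?= P,  h(c, 7, c) =?= Z,  k =?= k.
Bind P := h(h(h(c, false, Z), c, 7), h(leaf(h(h(c, false, Z), false, k)), h(c, false, Z), k), Z); no other remaining equation mentions P.
Bind Z := h(c, 7, c); no other remaining equation mentions Z. Substituting into the earlier bindings gives M := h(c, false, h(c, 7, c)), T := leaf(h(h(c, false, h(c, 7, c)), false, k)), P := h(h(h(c, false, h(c, 7, c)), c, 7), h(leaf(h(h(c, false, h(c, 7, c)), false, k)), h(c, false, h(c, 7, c)), k), h(c, 7, c)).
Delete trivial equation k =?= k.
No equations remain and no clash or occurs-check failure arose, so a unifier exists.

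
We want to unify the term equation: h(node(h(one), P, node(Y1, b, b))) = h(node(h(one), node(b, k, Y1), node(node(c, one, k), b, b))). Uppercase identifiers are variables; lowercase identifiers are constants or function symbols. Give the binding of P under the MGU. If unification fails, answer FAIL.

node(b, k, node(c, one, k))

Decompose h/1: node(h(one), P, node(Y1, b, b)) = node(h(one), node(b, k, Y1), node(node(c, one, k), b, b)).
Decompose node/3: h(one) = h(one),  P = node(b, k, Y1),  node(Y1, b, b) = node(node(c, one, k), b, b).
Delete trivial equation h(one) = h(one).
Bind P := node(b, k, Y1); no other remaining equation mentions P.
Decompose node/3: Y1 = node(c, one, k),  b = b,  b = b.
Bind Y1 := node(c, one, k); no other remaining equation mentions Y1. Substituting into the earlier binding gives P := node(b, k, node(c, one, k)).
Delete trivial equation b = b.
Delete trivial equation b = b.
MGU = { P -> node(b, k, node(c, one, k)), Y1 -> node(c, one, k) }, so P -> node(b, k, node(c, one, k)).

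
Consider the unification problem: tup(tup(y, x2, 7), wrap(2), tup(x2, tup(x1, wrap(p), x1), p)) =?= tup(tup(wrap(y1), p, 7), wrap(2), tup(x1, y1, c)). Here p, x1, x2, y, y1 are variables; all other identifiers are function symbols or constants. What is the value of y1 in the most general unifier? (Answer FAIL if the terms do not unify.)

Decompose tup/3: tup(y, x2, 7) =?= tup(wrap(y1), p, 7),  wrap(2) =?= wrap(2),  tup(x2, tup(x1, wrap(p), x1), p) =?= tup(x1, y1, c).
Decompose tup/3: y =?= wrap(y1),  x2 =?= p,  7 =?= 7.
Bind y := wrap(y1); no other remaining equation mentions y.
Bind x2 := p; substituting into the one remaining equation that mentions x2 gives: tup(p, tup(x1, wrap(p), x1), p) =?= tup(x1, y1, c).
Delete trivial equation 7 =?= 7.
Delete trivial equation wrap(2) =?= wrap(2).
Decompose tup/3: p =?= x1,  tup(x1, wrap(p), x1) =?= y1,  p =?= c.
Bind p := x1; substituting into the remaining equations gives: tup(x1, wrap(x1), x1) =?= y1,  x1 =?= c. Substituting into the earlier binding gives x2 := x1.
Bind y1 := tup(x1, wrap(x1), x1); no other remaining equation mentions y1. Substituting into the earlier binding gives y := wrap(tup(x1, wrap(x1), x1)).
Bind x1 := c. Substituting into the earlier bindings gives y := wrap(tup(c, wrap(c), c)), x2 := c, p := c, y1 := tup(c, wrap(c), c).
MGU = { y -> wrap(tup(c, wrap(c), c)), x2 -> c, p -> c, y1 -> tup(c, wrap(c), c), x1 -> c }, so y1 -> tup(c, wrap(c), c).

tup(c, wrap(c), c)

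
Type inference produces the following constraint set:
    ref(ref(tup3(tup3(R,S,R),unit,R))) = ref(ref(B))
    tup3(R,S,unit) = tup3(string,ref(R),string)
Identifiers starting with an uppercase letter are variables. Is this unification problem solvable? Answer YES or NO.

Decompose ref/1: ref(tup3(tup3(R,S,R),unit,R)) = ref(B).
Decompose ref/1: tup3(tup3(R,S,R),unit,R) = B.
Bind B := tup3(tup3(R,S,R),unit,R); no other remaining equation mentions B.
Decompose tup3/3: R = string,  S = ref(R),  unit = string.
Bind R := string; substituting into the one remaining equation that mentions R gives: S = ref(string). Substituting into the earlier binding gives B := tup3(tup3(string,S,string),unit,string).
Bind S := ref(string); no other remaining equation mentions S. Substituting into the earlier binding gives B := tup3(tup3(string,ref(string),string),unit,string).
Clash: constants unit and string differ; no unifier exists.

NO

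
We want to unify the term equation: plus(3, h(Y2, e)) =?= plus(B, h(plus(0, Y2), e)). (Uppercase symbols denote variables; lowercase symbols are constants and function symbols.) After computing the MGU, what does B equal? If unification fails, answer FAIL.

FAIL

Decompose plus/2: 3 =?= B,  h(Y2, e) =?= h(plus(0, Y2), e).
Bind B := 3; no other remaining equation mentions B.
Decompose h/2: Y2 =?= plus(0, Y2),  e =?= e.
Occurs check fails: Y2 occurs in plus(0, Y2); the equation Y2 =?= plus(0, Y2) has no finite solution.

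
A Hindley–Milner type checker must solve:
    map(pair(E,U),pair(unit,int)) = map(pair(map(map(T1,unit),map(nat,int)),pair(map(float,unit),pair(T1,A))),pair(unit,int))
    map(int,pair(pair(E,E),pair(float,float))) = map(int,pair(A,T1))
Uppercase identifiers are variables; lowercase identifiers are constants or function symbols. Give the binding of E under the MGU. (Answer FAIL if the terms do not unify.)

Decompose map/2: pair(E,U) = pair(map(map(T1,unit),map(nat,int)),pair(map(float,unit),pair(T1,A))),  pair(unit,int) = pair(unit,int).
Decompose pair/2: E = map(map(T1,unit),map(nat,int)),  U = pair(map(float,unit),pair(T1,A)).
Bind E := map(map(T1,unit),map(nat,int)); substituting into the one remaining equation that mentions E gives: map(int,pair(pair(map(map(T1,unit),map(nat,int)),map(map(T1,unit),map(nat,int))),pair(float,float))) = map(int,pair(A,T1)).
Bind U := pair(map(float,unit),pair(T1,A)); no other remaining equation mentions U.
Delete trivial equation pair(unit,int) = pair(unit,int).
Decompose map/2: int = int,  pair(pair(map(map(T1,unit),map(nat,int)),map(map(T1,unit),map(nat,int))),pair(float,float)) = pair(A,T1).
Delete trivial equation int = int.
Decompose pair/2: pair(map(map(T1,unit),map(nat,int)),map(map(T1,unit),map(nat,int))) = A,  pair(float,float) = T1.
Bind A := pair(map(map(T1,unit),map(nat,int)),map(map(T1,unit),map(nat,int))); no other remaining equation mentions A. Substituting into the earlier binding gives U := pair(map(float,unit),pair(T1,pair(map(map(T1,unit),map(nat,int)),map(map(T1,unit),map(nat,int))))).
Bind T1 := pair(float,float). Substituting into the earlier bindings gives E := map(map(pair(float,float),unit),map(nat,int)), U := pair(map(float,unit),pair(pair(float,float),pair(map(map(pair(float,float),unit),map(nat,int)),map(map(pair(float,float),unit),map(nat,int))))), A := pair(map(map(pair(float,float),unit),map(nat,int)),map(map(pair(float,float),unit),map(nat,int))).
MGU = { E -> map(map(pair(float,float),unit),map(nat,int)), U -> pair(map(float,unit),pair(pair(float,float),pair(map(map(pair(float,float),unit),map(nat,int)),map(map(pair(float,float),unit),map(nat,int))))), A -> pair(map(map(pair(float,float),unit),map(nat,int)),map(map(pair(float,float),unit),map(nat,int))), T1 -> pair(float,float) }, so E -> map(map(pair(float,float),unit),map(nat,int)).

map(map(pair(float,float),unit),map(nat,int))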